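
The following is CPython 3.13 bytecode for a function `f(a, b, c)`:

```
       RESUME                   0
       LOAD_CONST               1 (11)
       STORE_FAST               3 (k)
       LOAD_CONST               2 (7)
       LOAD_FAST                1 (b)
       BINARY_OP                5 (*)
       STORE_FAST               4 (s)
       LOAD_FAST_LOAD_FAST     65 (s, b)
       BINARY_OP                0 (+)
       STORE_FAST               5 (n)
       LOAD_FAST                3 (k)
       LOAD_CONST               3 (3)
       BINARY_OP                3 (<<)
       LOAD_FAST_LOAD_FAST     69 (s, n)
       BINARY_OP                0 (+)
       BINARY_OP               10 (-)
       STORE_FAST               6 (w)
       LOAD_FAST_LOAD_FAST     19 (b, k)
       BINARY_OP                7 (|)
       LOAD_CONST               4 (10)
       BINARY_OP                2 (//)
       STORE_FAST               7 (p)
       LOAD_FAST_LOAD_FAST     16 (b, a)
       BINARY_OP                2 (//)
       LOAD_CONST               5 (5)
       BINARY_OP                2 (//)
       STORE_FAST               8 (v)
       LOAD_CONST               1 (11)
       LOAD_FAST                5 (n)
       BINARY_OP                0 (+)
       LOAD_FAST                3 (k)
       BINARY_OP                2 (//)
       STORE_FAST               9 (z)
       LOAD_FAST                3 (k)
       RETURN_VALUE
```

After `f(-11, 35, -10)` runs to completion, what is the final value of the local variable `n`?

LOAD_CONST → push 11. Stack: [11]
STORE_FAST k → k=11. Stack: []
LOAD_CONST → push 7. Stack: [7]
LOAD_FAST b → push 35. Stack: [7, 35]
BINARY_OP * → 7 * 35 = 245. Stack: [245]
STORE_FAST s → s=245. Stack: []
LOAD_FAST_LOAD_FAST s,b → push 245,35. Stack: [245, 35]
BINARY_OP + → 245 + 35 = 280. Stack: [280]
STORE_FAST n → n=280. Stack: []
LOAD_FAST k → push 11. Stack: [11]
LOAD_CONST → push 3. Stack: [11, 3]
BINARY_OP << → 11 << 3 = 88. Stack: [88]
LOAD_FAST_LOAD_FAST s,n → push 245,280. Stack: [88, 245, 280]
BINARY_OP + → 245 + 280 = 525. Stack: [88, 525]
BINARY_OP - → 88 - 525 = -437. Stack: [-437]
STORE_FAST w → w=-437. Stack: []
LOAD_FAST_LOAD_FAST b,k → push 35,11. Stack: [35, 11]
BINARY_OP | → 35 | 11 = 43. Stack: [43]
LOAD_CONST → push 10. Stack: [43, 10]
BINARY_OP // → 43 // 10 = 4. Stack: [4]
STORE_FAST p → p=4. Stack: []
LOAD_FAST_LOAD_FAST b,a → push 35,-11. Stack: [35, -11]
BINARY_OP // → 35 // -11 = -4. Stack: [-4]
LOAD_CONST → push 5. Stack: [-4, 5]
BINARY_OP // → -4 // 5 = -1. Stack: [-1]
STORE_FAST v → v=-1. Stack: []
LOAD_CONST → push 11. Stack: [11]
LOAD_FAST n → push 280. Stack: [11, 280]
BINARY_OP + → 11 + 280 = 291. Stack: [291]
LOAD_FAST k → push 11. Stack: [291, 11]
BINARY_OP // → 291 // 11 = 26. Stack: [26]
STORE_FAST z → z=26. Stack: []
LOAD_FAST k → push 11. Stack: [11]
RETURN_VALUE → return 11.

280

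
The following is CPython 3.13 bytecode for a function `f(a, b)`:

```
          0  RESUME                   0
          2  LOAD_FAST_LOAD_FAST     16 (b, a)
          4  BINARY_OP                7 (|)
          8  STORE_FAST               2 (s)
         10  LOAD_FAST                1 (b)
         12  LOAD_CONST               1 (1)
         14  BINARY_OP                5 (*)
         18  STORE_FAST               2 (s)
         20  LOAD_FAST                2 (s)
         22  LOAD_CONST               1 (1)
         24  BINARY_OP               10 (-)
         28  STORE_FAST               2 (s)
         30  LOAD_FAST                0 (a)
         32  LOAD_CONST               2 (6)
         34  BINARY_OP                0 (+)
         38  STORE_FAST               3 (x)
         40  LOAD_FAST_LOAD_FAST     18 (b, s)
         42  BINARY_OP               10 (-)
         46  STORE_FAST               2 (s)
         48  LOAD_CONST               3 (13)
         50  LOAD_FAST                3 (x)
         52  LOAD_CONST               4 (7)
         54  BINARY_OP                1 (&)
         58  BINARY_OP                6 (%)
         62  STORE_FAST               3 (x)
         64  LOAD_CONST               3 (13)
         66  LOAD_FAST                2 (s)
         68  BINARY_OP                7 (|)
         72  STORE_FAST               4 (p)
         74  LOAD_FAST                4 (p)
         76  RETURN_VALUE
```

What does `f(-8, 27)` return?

LOAD_FAST_LOAD_FAST b,a → push 27,-8. Stack: [27, -8]
BINARY_OP | → 27 | -8 = -5. Stack: [-5]
STORE_FAST s → s=-5. Stack: []
LOAD_FAST b → push 27. Stack: [27]
LOAD_CONST → push 1. Stack: [27, 1]
BINARY_OP * → 27 * 1 = 27. Stack: [27]
STORE_FAST s → s=27. Stack: []
LOAD_FAST s → push 27. Stack: [27]
LOAD_CONST → push 1. Stack: [27, 1]
BINARY_OP - → 27 - 1 = 26. Stack: [26]
STORE_FAST s → s=26. Stack: []
LOAD_FAST a → push -8. Stack: [-8]
LOAD_CONST → push 6. Stack: [-8, 6]
BINARY_OP + → -8 + 6 = -2. Stack: [-2]
STORE_FAST x → x=-2. Stack: []
LOAD_FAST_LOAD_FAST b,s → push 27,26. Stack: [27, 26]
BINARY_OP - → 27 - 26 = 1. Stack: [1]
STORE_FAST s → s=1. Stack: []
LOAD_CONST → push 13. Stack: [13]
LOAD_FAST x → push -2. Stack: [13, -2]
LOAD_CONST → push 7. Stack: [13, -2, 7]
BINARY_OP & → -2 & 7 = 6. Stack: [13, 6]
BINARY_OP % → 13 % 6 = 1. Stack: [1]
STORE_FAST x → x=1. Stack: []
LOAD_CONST → push 13. Stack: [13]
LOAD_FAST s → push 1. Stack: [13, 1]
BINARY_OP | → 13 | 1 = 13. Stack: [13]
STORE_FAST p → p=13. Stack: []
LOAD_FAST p → push 13. Stack: [13]
RETURN_VALUE → return 13.

13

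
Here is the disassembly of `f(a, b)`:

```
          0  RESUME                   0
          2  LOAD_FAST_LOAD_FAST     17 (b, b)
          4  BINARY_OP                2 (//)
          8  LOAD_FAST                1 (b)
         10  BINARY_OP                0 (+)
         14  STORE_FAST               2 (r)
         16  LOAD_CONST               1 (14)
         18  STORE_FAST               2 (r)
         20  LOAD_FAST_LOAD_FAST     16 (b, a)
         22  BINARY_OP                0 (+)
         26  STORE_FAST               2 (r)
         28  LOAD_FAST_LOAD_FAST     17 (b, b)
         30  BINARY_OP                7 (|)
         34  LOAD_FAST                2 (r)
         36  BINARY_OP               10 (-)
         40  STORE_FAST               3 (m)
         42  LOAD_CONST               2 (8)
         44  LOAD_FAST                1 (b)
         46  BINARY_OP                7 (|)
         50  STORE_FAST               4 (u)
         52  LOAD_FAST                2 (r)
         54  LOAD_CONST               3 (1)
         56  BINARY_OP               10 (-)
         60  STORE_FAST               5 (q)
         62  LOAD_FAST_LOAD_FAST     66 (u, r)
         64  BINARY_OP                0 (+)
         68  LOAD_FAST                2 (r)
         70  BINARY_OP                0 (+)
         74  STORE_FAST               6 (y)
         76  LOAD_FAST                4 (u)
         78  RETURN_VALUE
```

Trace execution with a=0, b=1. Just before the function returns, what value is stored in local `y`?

LOAD_FAST_LOAD_FAST b,b → push 1,1. Stack: [1, 1]
BINARY_OP // → 1 // 1 = 1. Stack: [1]
LOAD_FAST b → push 1. Stack: [1, 1]
BINARY_OP + → 1 + 1 = 2. Stack: [2]
STORE_FAST r → r=2. Stack: []
LOAD_CONST → push 14. Stack: [14]
STORE_FAST r → r=14. Stack: []
LOAD_FAST_LOAD_FAST b,a → push 1,0. Stack: [1, 0]
BINARY_OP + → 1 + 0 = 1. Stack: [1]
STORE_FAST r → r=1. Stack: []
LOAD_FAST_LOAD_FAST b,b → push 1,1. Stack: [1, 1]
BINARY_OP | → 1 | 1 = 1. Stack: [1]
LOAD_FAST r → push 1. Stack: [1, 1]
BINARY_OP - → 1 - 1 = 0. Stack: [0]
STORE_FAST m → m=0. Stack: []
LOAD_CONST → push 8. Stack: [8]
LOAD_FAST b → push 1. Stack: [8, 1]
BINARY_OP | → 8 | 1 = 9. Stack: [9]
STORE_FAST u → u=9. Stack: []
LOAD_FAST r → push 1. Stack: [1]
LOAD_CONST → push 1. Stack: [1, 1]
BINARY_OP - → 1 - 1 = 0. Stack: [0]
STORE_FAST q → q=0. Stack: []
LOAD_FAST_LOAD_FAST u,r → push 9,1. Stack: [9, 1]
BINARY_OP + → 9 + 1 = 10. Stack: [10]
LOAD_FAST r → push 1. Stack: [10, 1]
BINARY_OP + → 10 + 1 = 11. Stack: [11]
STORE_FAST y → y=11. Stack: []
LOAD_FAST u → push 9. Stack: [9]
RETURN_VALUE → return 9.

11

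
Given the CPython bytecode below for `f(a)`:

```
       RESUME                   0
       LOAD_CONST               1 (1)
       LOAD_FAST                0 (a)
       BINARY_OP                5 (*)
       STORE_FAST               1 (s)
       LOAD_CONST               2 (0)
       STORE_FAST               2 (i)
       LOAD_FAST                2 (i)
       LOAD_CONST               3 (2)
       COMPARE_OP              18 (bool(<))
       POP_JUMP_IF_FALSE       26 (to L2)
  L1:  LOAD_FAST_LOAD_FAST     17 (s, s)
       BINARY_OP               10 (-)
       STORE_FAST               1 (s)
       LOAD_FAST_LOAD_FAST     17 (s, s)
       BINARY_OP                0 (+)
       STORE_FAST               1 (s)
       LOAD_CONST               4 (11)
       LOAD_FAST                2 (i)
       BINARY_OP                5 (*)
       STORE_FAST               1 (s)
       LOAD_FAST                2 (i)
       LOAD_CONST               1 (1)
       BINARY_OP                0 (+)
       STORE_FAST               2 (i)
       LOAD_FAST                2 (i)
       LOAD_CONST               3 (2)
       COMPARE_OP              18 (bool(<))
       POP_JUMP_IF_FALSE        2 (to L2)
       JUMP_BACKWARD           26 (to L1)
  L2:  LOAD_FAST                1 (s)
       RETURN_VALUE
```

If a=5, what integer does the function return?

LOAD_CONST → push 1. Stack: [1]
LOAD_FAST a → push 5. Stack: [1, 5]
BINARY_OP * → 1 * 5 = 5. Stack: [5]
STORE_FAST s → s=5. Stack: []
LOAD_CONST → push 0. Stack: [0]
STORE_FAST i → i=0. Stack: []
LOAD_FAST i → push 0. Stack: [0]
LOAD_CONST → push 2. Stack: [0, 2]
COMPARE_OP bool(<) → 0 vs 2 = True. Stack: [True]
POP_JUMP_IF_FALSE → pop True; no jump. Stack: []
LOAD_FAST_LOAD_FAST s,s → push 5,5. Stack: [5, 5]
BINARY_OP - → 5 - 5 = 0. Stack: [0]
STORE_FAST s → s=0. Stack: []
LOAD_FAST_LOAD_FAST s,s → push 0,0. Stack: [0, 0]
BINARY_OP + → 0 + 0 = 0. Stack: [0]
STORE_FAST s → s=0. Stack: []
LOAD_CONST → push 11. Stack: [11]
LOAD_FAST i → push 0. Stack: [11, 0]
BINARY_OP * → 11 * 0 = 0. Stack: [0]
STORE_FAST s → s=0. Stack: []
LOAD_FAST i → push 0. Stack: [0]
LOAD_CONST → push 1. Stack: [0, 1]
BINARY_OP + → 0 + 1 = 1. Stack: [1]
STORE_FAST i → i=1. Stack: []
LOAD_FAST i → push 1. Stack: [1]
LOAD_CONST → push 2. Stack: [1, 2]
COMPARE_OP bool(<) → 1 vs 2 = True. Stack: [True]
POP_JUMP_IF_FALSE → pop True; no jump. Stack: []
LOAD_FAST_LOAD_FAST s,s → push 0,0. Stack: [0, 0]
BINARY_OP - → 0 - 0 = 0. Stack: [0]
STORE_FAST s → s=0. Stack: []
LOAD_FAST_LOAD_FAST s,s → push 0,0. Stack: [0, 0]
BINARY_OP + → 0 + 0 = 0. Stack: [0]
STORE_FAST s → s=0. Stack: []
LOAD_CONST → push 11. Stack: [11]
LOAD_FAST i → push 1. Stack: [11, 1]
BINARY_OP * → 11 * 1 = 11. Stack: [11]
STORE_FAST s → s=11. Stack: []
LOAD_FAST i → push 1. Stack: [1]
LOAD_CONST → push 1. Stack: [1, 1]
BINARY_OP + → 1 + 1 = 2. Stack: [2]
STORE_FAST i → i=2. Stack: []
LOAD_FAST i → push 2. Stack: [2]
LOAD_CONST → push 2. Stack: [2, 2]
COMPARE_OP bool(<) → 2 vs 2 = False. Stack: [False]
POP_JUMP_IF_FALSE → pop False; jump. Stack: []
LOAD_FAST s → push 11. Stack: [11]
RETURN_VALUE → return 11.

11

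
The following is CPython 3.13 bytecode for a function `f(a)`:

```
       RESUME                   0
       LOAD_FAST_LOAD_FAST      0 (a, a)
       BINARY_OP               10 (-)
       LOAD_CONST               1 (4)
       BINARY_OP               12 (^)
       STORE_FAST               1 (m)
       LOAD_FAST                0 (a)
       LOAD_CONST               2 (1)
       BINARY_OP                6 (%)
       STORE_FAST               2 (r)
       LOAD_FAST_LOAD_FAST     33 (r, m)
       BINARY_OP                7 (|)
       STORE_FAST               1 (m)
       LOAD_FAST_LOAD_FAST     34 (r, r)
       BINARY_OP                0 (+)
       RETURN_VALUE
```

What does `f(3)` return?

0

LOAD_FAST_LOAD_FAST a,a → push 3,3. Stack: [3, 3]
BINARY_OP - → 3 - 3 = 0. Stack: [0]
LOAD_CONST → push 4. Stack: [0, 4]
BINARY_OP ^ → 0 ^ 4 = 4. Stack: [4]
STORE_FAST m → m=4. Stack: []
LOAD_FAST a → push 3. Stack: [3]
LOAD_CONST → push 1. Stack: [3, 1]
BINARY_OP % → 3 % 1 = 0. Stack: [0]
STORE_FAST r → r=0. Stack: []
LOAD_FAST_LOAD_FAST r,m → push 0,4. Stack: [0, 4]
BINARY_OP | → 0 | 4 = 4. Stack: [4]
STORE_FAST m → m=4. Stack: []
LOAD_FAST_LOAD_FAST r,r → push 0,0. Stack: [0, 0]
BINARY_OP + → 0 + 0 = 0. Stack: [0]
RETURN_VALUE → return 0.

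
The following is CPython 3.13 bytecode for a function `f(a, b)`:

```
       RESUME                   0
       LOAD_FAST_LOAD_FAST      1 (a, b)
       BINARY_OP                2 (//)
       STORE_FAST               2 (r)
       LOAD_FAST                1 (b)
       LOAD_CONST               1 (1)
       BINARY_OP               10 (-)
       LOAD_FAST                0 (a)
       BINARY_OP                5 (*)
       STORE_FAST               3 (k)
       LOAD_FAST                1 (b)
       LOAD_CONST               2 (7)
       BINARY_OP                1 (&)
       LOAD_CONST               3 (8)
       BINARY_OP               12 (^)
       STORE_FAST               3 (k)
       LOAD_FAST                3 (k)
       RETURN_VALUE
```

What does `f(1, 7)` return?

LOAD_FAST_LOAD_FAST a,b → push 1,7. Stack: [1, 7]
BINARY_OP // → 1 // 7 = 0. Stack: [0]
STORE_FAST r → r=0. Stack: []
LOAD_FAST b → push 7. Stack: [7]
LOAD_CONST → push 1. Stack: [7, 1]
BINARY_OP - → 7 - 1 = 6. Stack: [6]
LOAD_FAST a → push 1. Stack: [6, 1]
BINARY_OP * → 6 * 1 = 6. Stack: [6]
STORE_FAST k → k=6. Stack: []
LOAD_FAST b → push 7. Stack: [7]
LOAD_CONST → push 7. Stack: [7, 7]
BINARY_OP & → 7 & 7 = 7. Stack: [7]
LOAD_CONST → push 8. Stack: [7, 8]
BINARY_OP ^ → 7 ^ 8 = 15. Stack: [15]
STORE_FAST k → k=15. Stack: []
LOAD_FAST k → push 15. Stack: [15]
RETURN_VALUE → return 15.

15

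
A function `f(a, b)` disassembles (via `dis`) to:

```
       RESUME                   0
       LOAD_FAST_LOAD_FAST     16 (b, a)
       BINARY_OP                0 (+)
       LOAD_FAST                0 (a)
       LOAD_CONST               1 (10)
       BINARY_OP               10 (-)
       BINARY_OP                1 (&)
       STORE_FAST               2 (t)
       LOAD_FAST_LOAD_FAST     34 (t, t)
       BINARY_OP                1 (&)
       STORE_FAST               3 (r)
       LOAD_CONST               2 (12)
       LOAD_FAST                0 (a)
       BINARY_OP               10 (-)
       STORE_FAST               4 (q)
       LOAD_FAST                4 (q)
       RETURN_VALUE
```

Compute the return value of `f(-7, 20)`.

19

LOAD_FAST_LOAD_FAST b,a → push 20,-7. Stack: [20, -7]
BINARY_OP + → 20 + -7 = 13. Stack: [13]
LOAD_FAST a → push -7. Stack: [13, -7]
LOAD_CONST → push 10. Stack: [13, -7, 10]
BINARY_OP - → -7 - 10 = -17. Stack: [13, -17]
BINARY_OP & → 13 & -17 = 13. Stack: [13]
STORE_FAST t → t=13. Stack: []
LOAD_FAST_LOAD_FAST t,t → push 13,13. Stack: [13, 13]
BINARY_OP & → 13 & 13 = 13. Stack: [13]
STORE_FAST r → r=13. Stack: []
LOAD_CONST → push 12. Stack: [12]
LOAD_FAST a → push -7. Stack: [12, -7]
BINARY_OP - → 12 - -7 = 19. Stack: [19]
STORE_FAST q → q=19. Stack: []
LOAD_FAST q → push 19. Stack: [19]
RETURN_VALUE → return 19.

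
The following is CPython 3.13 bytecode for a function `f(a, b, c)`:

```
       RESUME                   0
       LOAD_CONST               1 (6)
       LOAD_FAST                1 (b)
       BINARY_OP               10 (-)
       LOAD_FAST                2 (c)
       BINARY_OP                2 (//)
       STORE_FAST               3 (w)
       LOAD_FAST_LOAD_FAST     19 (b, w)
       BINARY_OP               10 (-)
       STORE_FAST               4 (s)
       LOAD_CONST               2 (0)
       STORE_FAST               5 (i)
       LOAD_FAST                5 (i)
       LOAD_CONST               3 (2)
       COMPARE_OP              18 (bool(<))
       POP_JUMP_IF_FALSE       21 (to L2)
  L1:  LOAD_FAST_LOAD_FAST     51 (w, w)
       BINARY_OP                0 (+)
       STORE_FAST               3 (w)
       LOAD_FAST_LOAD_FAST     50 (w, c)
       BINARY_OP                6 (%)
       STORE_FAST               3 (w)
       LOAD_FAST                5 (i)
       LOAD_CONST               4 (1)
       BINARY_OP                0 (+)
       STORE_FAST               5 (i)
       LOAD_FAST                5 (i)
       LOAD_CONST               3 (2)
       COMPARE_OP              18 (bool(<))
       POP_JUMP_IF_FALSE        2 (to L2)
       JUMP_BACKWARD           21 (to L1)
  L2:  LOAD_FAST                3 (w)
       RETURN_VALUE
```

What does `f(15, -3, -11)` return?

-4

LOAD_CONST → push 6. Stack: [6]
LOAD_FAST b → push -3. Stack: [6, -3]
BINARY_OP - → 6 - -3 = 9. Stack: [9]
LOAD_FAST c → push -11. Stack: [9, -11]
BINARY_OP // → 9 // -11 = -1. Stack: [-1]
STORE_FAST w → w=-1. Stack: []
LOAD_FAST_LOAD_FAST b,w → push -3,-1. Stack: [-3, -1]
BINARY_OP - → -3 - -1 = -2. Stack: [-2]
STORE_FAST s → s=-2. Stack: []
LOAD_CONST → push 0. Stack: [0]
STORE_FAST i → i=0. Stack: []
LOAD_FAST i → push 0. Stack: [0]
LOAD_CONST → push 2. Stack: [0, 2]
COMPARE_OP bool(<) → 0 vs 2 = True. Stack: [True]
POP_JUMP_IF_FALSE → pop True; no jump. Stack: []
LOAD_FAST_LOAD_FAST w,w → push -1,-1. Stack: [-1, -1]
BINARY_OP + → -1 + -1 = -2. Stack: [-2]
STORE_FAST w → w=-2. Stack: []
LOAD_FAST_LOAD_FAST w,c → push -2,-11. Stack: [-2, -11]
BINARY_OP % → -2 % -11 = -2. Stack: [-2]
STORE_FAST w → w=-2. Stack: []
LOAD_FAST i → push 0. Stack: [0]
LOAD_CONST → push 1. Stack: [0, 1]
BINARY_OP + → 0 + 1 = 1. Stack: [1]
STORE_FAST i → i=1. Stack: []
LOAD_FAST i → push 1. Stack: [1]
LOAD_CONST → push 2. Stack: [1, 2]
COMPARE_OP bool(<) → 1 vs 2 = True. Stack: [True]
POP_JUMP_IF_FALSE → pop True; no jump. Stack: []
LOAD_FAST_LOAD_FAST w,w → push -2,-2. Stack: [-2, -2]
BINARY_OP + → -2 + -2 = -4. Stack: [-4]
STORE_FAST w → w=-4. Stack: []
LOAD_FAST_LOAD_FAST w,c → push -4,-11. Stack: [-4, -11]
BINARY_OP % → -4 % -11 = -4. Stack: [-4]
STORE_FAST w → w=-4. Stack: []
LOAD_FAST i → push 1. Stack: [1]
LOAD_CONST → push 1. Stack: [1, 1]
BINARY_OP + → 1 + 1 = 2. Stack: [2]
STORE_FAST i → i=2. Stack: []
LOAD_FAST i → push 2. Stack: [2]
LOAD_CONST → push 2. Stack: [2, 2]
COMPARE_OP bool(<) → 2 vs 2 = False. Stack: [False]
POP_JUMP_IF_FALSE → pop False; jump. Stack: []
LOAD_FAST w → push -4. Stack: [-4]
RETURN_VALUE → return -4.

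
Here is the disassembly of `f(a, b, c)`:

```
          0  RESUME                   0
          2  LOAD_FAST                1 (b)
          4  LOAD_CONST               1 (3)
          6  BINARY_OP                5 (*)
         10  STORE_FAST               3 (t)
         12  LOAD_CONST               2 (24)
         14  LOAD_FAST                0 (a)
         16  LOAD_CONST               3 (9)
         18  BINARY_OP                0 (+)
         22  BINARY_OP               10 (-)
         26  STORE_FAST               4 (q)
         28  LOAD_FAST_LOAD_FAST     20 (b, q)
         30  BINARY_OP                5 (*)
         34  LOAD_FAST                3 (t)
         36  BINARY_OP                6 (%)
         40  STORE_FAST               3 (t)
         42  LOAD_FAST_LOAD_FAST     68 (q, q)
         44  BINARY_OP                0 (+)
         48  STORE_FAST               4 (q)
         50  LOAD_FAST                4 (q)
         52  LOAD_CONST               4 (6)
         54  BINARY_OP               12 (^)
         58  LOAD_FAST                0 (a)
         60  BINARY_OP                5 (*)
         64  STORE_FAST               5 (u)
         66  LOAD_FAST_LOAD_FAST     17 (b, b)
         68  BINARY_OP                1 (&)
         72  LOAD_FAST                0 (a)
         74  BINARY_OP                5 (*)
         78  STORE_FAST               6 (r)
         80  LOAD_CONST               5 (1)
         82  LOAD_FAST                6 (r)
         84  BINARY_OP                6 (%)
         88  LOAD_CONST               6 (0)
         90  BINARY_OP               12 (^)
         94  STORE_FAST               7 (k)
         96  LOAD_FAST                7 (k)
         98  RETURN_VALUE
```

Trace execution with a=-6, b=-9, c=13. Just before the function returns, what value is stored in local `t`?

0

LOAD_FAST b → push -9. Stack: [-9]
LOAD_CONST → push 3. Stack: [-9, 3]
BINARY_OP * → -9 * 3 = -27. Stack: [-27]
STORE_FAST t → t=-27. Stack: []
LOAD_CONST → push 24. Stack: [24]
LOAD_FAST a → push -6. Stack: [24, -6]
LOAD_CONST → push 9. Stack: [24, -6, 9]
BINARY_OP + → -6 + 9 = 3. Stack: [24, 3]
BINARY_OP - → 24 - 3 = 21. Stack: [21]
STORE_FAST q → q=21. Stack: []
LOAD_FAST_LOAD_FAST b,q → push -9,21. Stack: [-9, 21]
BINARY_OP * → -9 * 21 = -189. Stack: [-189]
LOAD_FAST t → push -27. Stack: [-189, -27]
BINARY_OP % → -189 % -27 = 0. Stack: [0]
STORE_FAST t → t=0. Stack: []
LOAD_FAST_LOAD_FAST q,q → push 21,21. Stack: [21, 21]
BINARY_OP + → 21 + 21 = 42. Stack: [42]
STORE_FAST q → q=42. Stack: []
LOAD_FAST q → push 42. Stack: [42]
LOAD_CONST → push 6. Stack: [42, 6]
BINARY_OP ^ → 42 ^ 6 = 44. Stack: [44]
LOAD_FAST a → push -6. Stack: [44, -6]
BINARY_OP * → 44 * -6 = -264. Stack: [-264]
STORE_FAST u → u=-264. Stack: []
LOAD_FAST_LOAD_FAST b,b → push -9,-9. Stack: [-9, -9]
BINARY_OP & → -9 & -9 = -9. Stack: [-9]
LOAD_FAST a → push -6. Stack: [-9, -6]
BINARY_OP * → -9 * -6 = 54. Stack: [54]
STORE_FAST r → r=54. Stack: []
LOAD_CONST → push 1. Stack: [1]
LOAD_FAST r → push 54. Stack: [1, 54]
BINARY_OP % → 1 % 54 = 1. Stack: [1]
LOAD_CONST → push 0. Stack: [1, 0]
BINARY_OP ^ → 1 ^ 0 = 1. Stack: [1]
STORE_FAST k → k=1. Stack: []
LOAD_FAST k → push 1. Stack: [1]
RETURN_VALUE → return 1.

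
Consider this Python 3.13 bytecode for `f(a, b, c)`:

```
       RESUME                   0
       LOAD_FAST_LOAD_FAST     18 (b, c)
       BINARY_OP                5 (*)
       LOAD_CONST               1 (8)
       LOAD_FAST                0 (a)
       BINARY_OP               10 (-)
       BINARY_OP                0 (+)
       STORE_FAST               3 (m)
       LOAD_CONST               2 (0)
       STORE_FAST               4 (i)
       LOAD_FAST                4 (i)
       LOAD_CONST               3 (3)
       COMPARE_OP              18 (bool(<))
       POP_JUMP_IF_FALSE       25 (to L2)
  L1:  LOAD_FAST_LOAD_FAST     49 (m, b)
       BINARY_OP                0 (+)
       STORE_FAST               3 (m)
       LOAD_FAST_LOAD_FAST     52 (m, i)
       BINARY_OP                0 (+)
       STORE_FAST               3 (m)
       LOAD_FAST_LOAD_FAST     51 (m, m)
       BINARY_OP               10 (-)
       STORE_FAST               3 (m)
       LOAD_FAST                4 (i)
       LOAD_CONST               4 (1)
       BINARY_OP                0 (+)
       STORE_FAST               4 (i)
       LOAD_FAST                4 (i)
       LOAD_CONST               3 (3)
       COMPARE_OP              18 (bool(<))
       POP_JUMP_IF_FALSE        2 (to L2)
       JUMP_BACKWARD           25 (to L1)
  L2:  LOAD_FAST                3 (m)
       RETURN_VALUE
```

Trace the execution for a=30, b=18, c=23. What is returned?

LOAD_FAST_LOAD_FAST b,c → push 18,23
BINARY_OP * → 18 * 23 = 414
LOAD_CONST → push 8
LOAD_FAST a → push 30
BINARY_OP - → 8 - 30 = -22
BINARY_OP + → 414 + -22 = 392
STORE_FAST m → m=392
LOAD_CONST → push 0
STORE_FAST i → i=0
LOAD_FAST i → push 0
LOAD_CONST → push 3
COMPARE_OP bool(<) → 0 vs 3 = True
POP_JUMP_IF_FALSE → pop True; no jump
LOAD_FAST_LOAD_FAST m,b → push 392,18
BINARY_OP + → 392 + 18 = 410
STORE_FAST m → m=410
LOAD_FAST_LOAD_FAST m,i → push 410,0
BINARY_OP + → 410 + 0 = 410
STORE_FAST m → m=410
LOAD_FAST_LOAD_FAST m,m → push 410,410
BINARY_OP - → 410 - 410 = 0
STORE_FAST m → m=0
LOAD_FAST i → push 0
LOAD_CONST → push 1
BINARY_OP + → 0 + 1 = 1
STORE_FAST i → i=1
LOAD_FAST i → push 1
LOAD_CONST → push 3
COMPARE_OP bool(<) → 1 vs 3 = True
POP_JUMP_IF_FALSE → pop True; no jump
LOAD_FAST_LOAD_FAST m,b → push 0,18
BINARY_OP + → 0 + 18 = 18
STORE_FAST m → m=18
LOAD_FAST_LOAD_FAST m,i → push 18,1
BINARY_OP + → 18 + 1 = 19
STORE_FAST m → m=19
LOAD_FAST_LOAD_FAST m,m → push 19,19
BINARY_OP - → 19 - 19 = 0
STORE_FAST m → m=0
LOAD_FAST i → push 1
LOAD_CONST → push 1
BINARY_OP + → 1 + 1 = 2
STORE_FAST i → i=2
LOAD_FAST i → push 2
LOAD_CONST → push 3
COMPARE_OP bool(<) → 2 vs 3 = True
POP_JUMP_IF_FALSE → pop True; no jump
LOAD_FAST_LOAD_FAST m,b → push 0,18
BINARY_OP + → 0 + 18 = 18
STORE_FAST m → m=18
LOAD_FAST_LOAD_FAST m,i → push 18,2
BINARY_OP + → 18 + 2 = 20
STORE_FAST m → m=20
LOAD_FAST_LOAD_FAST m,m → push 20,20
BINARY_OP - → 20 - 20 = 0
STORE_FAST m → m=0
LOAD_FAST i → push 2
LOAD_CONST → push 1
BINARY_OP + → 2 + 1 = 3
STORE_FAST i → i=3
LOAD_FAST i → push 3
LOAD_CONST → push 3
COMPARE_OP bool(<) → 3 vs 3 = False
POP_JUMP_IF_FALSE → pop False; jump
LOAD_FAST m → push 0
RETURN_VALUE → return 0.

0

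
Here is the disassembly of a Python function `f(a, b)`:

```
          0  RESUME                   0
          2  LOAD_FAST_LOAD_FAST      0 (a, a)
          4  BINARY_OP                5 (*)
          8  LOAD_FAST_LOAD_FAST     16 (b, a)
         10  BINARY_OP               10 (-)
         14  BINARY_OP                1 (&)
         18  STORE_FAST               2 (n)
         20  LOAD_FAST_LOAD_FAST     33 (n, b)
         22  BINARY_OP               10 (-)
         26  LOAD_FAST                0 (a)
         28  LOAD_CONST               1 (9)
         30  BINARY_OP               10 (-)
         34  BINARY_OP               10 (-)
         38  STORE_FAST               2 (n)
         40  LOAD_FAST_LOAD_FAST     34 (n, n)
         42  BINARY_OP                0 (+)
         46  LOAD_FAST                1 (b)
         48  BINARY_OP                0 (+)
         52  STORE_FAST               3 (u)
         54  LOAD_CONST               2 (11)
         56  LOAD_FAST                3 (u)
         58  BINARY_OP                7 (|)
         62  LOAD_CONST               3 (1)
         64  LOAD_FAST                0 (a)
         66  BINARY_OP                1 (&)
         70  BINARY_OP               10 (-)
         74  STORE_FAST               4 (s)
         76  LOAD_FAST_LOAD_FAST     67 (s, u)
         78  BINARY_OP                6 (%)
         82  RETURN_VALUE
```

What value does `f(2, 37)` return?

-21

LOAD_FAST_LOAD_FAST a,a → push 2,2. Stack: [2, 2]
BINARY_OP * → 2 * 2 = 4. Stack: [4]
LOAD_FAST_LOAD_FAST b,a → push 37,2. Stack: [4, 37, 2]
BINARY_OP - → 37 - 2 = 35. Stack: [4, 35]
BINARY_OP & → 4 & 35 = 0. Stack: [0]
STORE_FAST n → n=0. Stack: []
LOAD_FAST_LOAD_FAST n,b → push 0,37. Stack: [0, 37]
BINARY_OP - → 0 - 37 = -37. Stack: [-37]
LOAD_FAST a → push 2. Stack: [-37, 2]
LOAD_CONST → push 9. Stack: [-37, 2, 9]
BINARY_OP - → 2 - 9 = -7. Stack: [-37, -7]
BINARY_OP - → -37 - -7 = -30. Stack: [-30]
STORE_FAST n → n=-30. Stack: []
LOAD_FAST_LOAD_FAST n,n → push -30,-30. Stack: [-30, -30]
BINARY_OP + → -30 + -30 = -60. Stack: [-60]
LOAD_FAST b → push 37. Stack: [-60, 37]
BINARY_OP + → -60 + 37 = -23. Stack: [-23]
STORE_FAST u → u=-23. Stack: []
LOAD_CONST → push 11. Stack: [11]
LOAD_FAST u → push -23. Stack: [11, -23]
BINARY_OP | → 11 | -23 = -21. Stack: [-21]
LOAD_CONST → push 1. Stack: [-21, 1]
LOAD_FAST a → push 2. Stack: [-21, 1, 2]
BINARY_OP & → 1 & 2 = 0. Stack: [-21, 0]
BINARY_OP - → -21 - 0 = -21. Stack: [-21]
STORE_FAST s → s=-21. Stack: []
LOAD_FAST_LOAD_FAST s,u → push -21,-23. Stack: [-21, -23]
BINARY_OP % → -21 % -23 = -21. Stack: [-21]
RETURN_VALUE → return -21.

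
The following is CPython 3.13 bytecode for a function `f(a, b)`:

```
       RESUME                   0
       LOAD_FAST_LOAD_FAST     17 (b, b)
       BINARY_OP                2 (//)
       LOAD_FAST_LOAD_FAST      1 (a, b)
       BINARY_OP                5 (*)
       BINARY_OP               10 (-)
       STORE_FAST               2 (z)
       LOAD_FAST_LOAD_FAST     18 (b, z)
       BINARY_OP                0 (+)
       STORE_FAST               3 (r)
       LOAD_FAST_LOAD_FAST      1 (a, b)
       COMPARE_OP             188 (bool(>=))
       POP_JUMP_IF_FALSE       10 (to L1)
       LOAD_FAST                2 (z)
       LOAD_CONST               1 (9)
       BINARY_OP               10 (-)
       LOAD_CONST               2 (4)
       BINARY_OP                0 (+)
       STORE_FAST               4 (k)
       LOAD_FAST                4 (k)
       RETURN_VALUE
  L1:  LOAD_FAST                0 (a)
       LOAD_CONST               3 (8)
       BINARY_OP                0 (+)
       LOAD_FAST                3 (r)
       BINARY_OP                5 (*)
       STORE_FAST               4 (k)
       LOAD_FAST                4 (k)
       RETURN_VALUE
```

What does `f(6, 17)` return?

-1176

LOAD_FAST_LOAD_FAST b,b → push 17,17. Stack: [17, 17]
BINARY_OP // → 17 // 17 = 1. Stack: [1]
LOAD_FAST_LOAD_FAST a,b → push 6,17. Stack: [1, 6, 17]
BINARY_OP * → 6 * 17 = 102. Stack: [1, 102]
BINARY_OP - → 1 - 102 = -101. Stack: [-101]
STORE_FAST z → z=-101. Stack: []
LOAD_FAST_LOAD_FAST b,z → push 17,-101. Stack: [17, -101]
BINARY_OP + → 17 + -101 = -84. Stack: [-84]
STORE_FAST r → r=-84. Stack: []
LOAD_FAST_LOAD_FAST a,b → push 6,17. Stack: [6, 17]
COMPARE_OP bool(>=) → 6 vs 17 = False. Stack: [False]
POP_JUMP_IF_FALSE → pop False; jump. Stack: []
LOAD_FAST a → push 6. Stack: [6]
LOAD_CONST → push 8. Stack: [6, 8]
BINARY_OP + → 6 + 8 = 14. Stack: [14]
LOAD_FAST r → push -84. Stack: [14, -84]
BINARY_OP * → 14 * -84 = -1176. Stack: [-1176]
STORE_FAST k → k=-1176. Stack: []
LOAD_FAST k → push -1176. Stack: [-1176]
RETURN_VALUE → return -1176.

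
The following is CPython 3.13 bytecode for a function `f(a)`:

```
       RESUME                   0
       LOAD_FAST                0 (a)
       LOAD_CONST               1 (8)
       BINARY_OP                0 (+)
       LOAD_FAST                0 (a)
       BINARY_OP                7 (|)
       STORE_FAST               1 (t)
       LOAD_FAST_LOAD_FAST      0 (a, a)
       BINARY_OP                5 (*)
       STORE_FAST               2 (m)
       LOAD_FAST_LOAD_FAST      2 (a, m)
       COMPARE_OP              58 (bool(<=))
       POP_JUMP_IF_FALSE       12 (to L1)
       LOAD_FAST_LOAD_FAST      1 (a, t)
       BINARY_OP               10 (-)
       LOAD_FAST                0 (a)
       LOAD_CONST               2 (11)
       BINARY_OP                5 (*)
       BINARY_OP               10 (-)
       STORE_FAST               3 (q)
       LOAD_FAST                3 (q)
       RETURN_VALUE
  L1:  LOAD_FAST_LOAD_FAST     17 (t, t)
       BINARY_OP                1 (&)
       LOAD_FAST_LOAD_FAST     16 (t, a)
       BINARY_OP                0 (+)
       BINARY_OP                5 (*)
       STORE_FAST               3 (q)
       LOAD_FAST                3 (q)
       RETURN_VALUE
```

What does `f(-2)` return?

LOAD_FAST a → push -2. Stack: [-2]
LOAD_CONST → push 8. Stack: [-2, 8]
BINARY_OP + → -2 + 8 = 6. Stack: [6]
LOAD_FAST a → push -2. Stack: [6, -2]
BINARY_OP | → 6 | -2 = -2. Stack: [-2]
STORE_FAST t → t=-2. Stack: []
LOAD_FAST_LOAD_FAST a,a → push -2,-2. Stack: [-2, -2]
BINARY_OP * → -2 * -2 = 4. Stack: [4]
STORE_FAST m → m=4. Stack: []
LOAD_FAST_LOAD_FAST a,m → push -2,4. Stack: [-2, 4]
COMPARE_OP bool(<=) → -2 vs 4 = True. Stack: [True]
POP_JUMP_IF_FALSE → pop True; no jump. Stack: []
LOAD_FAST_LOAD_FAST a,t → push -2,-2. Stack: [-2, -2]
BINARY_OP - → -2 - -2 = 0. Stack: [0]
LOAD_FAST a → push -2. Stack: [0, -2]
LOAD_CONST → push 11. Stack: [0, -2, 11]
BINARY_OP * → -2 * 11 = -22. Stack: [0, -22]
BINARY_OP - → 0 - -22 = 22. Stack: [22]
STORE_FAST q → q=22. Stack: []
LOAD_FAST q → push 22. Stack: [22]
RETURN_VALUE → return 22.

22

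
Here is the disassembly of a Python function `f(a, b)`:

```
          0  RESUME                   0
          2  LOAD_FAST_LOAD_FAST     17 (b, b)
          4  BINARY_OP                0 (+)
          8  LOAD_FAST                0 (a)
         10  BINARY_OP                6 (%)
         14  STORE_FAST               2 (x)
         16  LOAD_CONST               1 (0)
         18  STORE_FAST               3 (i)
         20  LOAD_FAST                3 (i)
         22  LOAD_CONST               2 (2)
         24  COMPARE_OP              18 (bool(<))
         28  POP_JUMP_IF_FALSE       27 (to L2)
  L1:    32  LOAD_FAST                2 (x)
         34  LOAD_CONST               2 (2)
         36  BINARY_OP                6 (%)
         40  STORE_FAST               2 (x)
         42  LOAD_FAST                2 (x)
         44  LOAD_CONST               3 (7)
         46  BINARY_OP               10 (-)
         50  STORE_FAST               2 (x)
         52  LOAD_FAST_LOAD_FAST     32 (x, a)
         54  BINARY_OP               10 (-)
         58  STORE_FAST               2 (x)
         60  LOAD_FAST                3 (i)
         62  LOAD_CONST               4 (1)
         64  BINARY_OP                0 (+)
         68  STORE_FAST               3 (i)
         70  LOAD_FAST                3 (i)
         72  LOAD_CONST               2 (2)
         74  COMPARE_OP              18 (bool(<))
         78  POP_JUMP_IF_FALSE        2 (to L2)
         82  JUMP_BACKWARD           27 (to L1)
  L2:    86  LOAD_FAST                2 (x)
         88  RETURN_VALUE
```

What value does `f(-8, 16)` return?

2

LOAD_FAST_LOAD_FAST b,b → push 16,16. Stack: [16, 16]
BINARY_OP + → 16 + 16 = 32. Stack: [32]
LOAD_FAST a → push -8. Stack: [32, -8]
BINARY_OP % → 32 % -8 = 0. Stack: [0]
STORE_FAST x → x=0. Stack: []
LOAD_CONST → push 0. Stack: [0]
STORE_FAST i → i=0. Stack: []
LOAD_FAST i → push 0. Stack: [0]
LOAD_CONST → push 2. Stack: [0, 2]
COMPARE_OP bool(<) → 0 vs 2 = True. Stack: [True]
POP_JUMP_IF_FALSE → pop True; no jump. Stack: []
LOAD_FAST x → push 0. Stack: [0]
LOAD_CONST → push 2. Stack: [0, 2]
BINARY_OP % → 0 % 2 = 0. Stack: [0]
STORE_FAST x → x=0. Stack: []
LOAD_FAST x → push 0. Stack: [0]
LOAD_CONST → push 7. Stack: [0, 7]
BINARY_OP - → 0 - 7 = -7. Stack: [-7]
STORE_FAST x → x=-7. Stack: []
LOAD_FAST_LOAD_FAST x,a → push -7,-8. Stack: [-7, -8]
BINARY_OP - → -7 - -8 = 1. Stack: [1]
STORE_FAST x → x=1. Stack: []
LOAD_FAST i → push 0. Stack: [0]
LOAD_CONST → push 1. Stack: [0, 1]
BINARY_OP + → 0 + 1 = 1. Stack: [1]
STORE_FAST i → i=1. Stack: []
LOAD_FAST i → push 1. Stack: [1]
LOAD_CONST → push 2. Stack: [1, 2]
COMPARE_OP bool(<) → 1 vs 2 = True. Stack: [True]
POP_JUMP_IF_FALSE → pop True; no jump. Stack: []
LOAD_FAST x → push 1. Stack: [1]
LOAD_CONST → push 2. Stack: [1, 2]
BINARY_OP % → 1 % 2 = 1. Stack: [1]
STORE_FAST x → x=1. Stack: []
LOAD_FAST x → push 1. Stack: [1]
LOAD_CONST → push 7. Stack: [1, 7]
BINARY_OP - → 1 - 7 = -6. Stack: [-6]
STORE_FAST x → x=-6. Stack: []
LOAD_FAST_LOAD_FAST x,a → push -6,-8. Stack: [-6, -8]
BINARY_OP - → -6 - -8 = 2. Stack: [2]
STORE_FAST x → x=2. Stack: []
LOAD_FAST i → push 1. Stack: [1]
LOAD_CONST → push 1. Stack: [1, 1]
BINARY_OP + → 1 + 1 = 2. Stack: [2]
STORE_FAST i → i=2. Stack: []
LOAD_FAST i → push 2. Stack: [2]
LOAD_CONST → push 2. Stack: [2, 2]
COMPARE_OP bool(<) → 2 vs 2 = False. Stack: [False]
POP_JUMP_IF_FALSE → pop False; jump. Stack: []
LOAD_FAST x → push 2. Stack: [2]
RETURN_VALUE → return 2.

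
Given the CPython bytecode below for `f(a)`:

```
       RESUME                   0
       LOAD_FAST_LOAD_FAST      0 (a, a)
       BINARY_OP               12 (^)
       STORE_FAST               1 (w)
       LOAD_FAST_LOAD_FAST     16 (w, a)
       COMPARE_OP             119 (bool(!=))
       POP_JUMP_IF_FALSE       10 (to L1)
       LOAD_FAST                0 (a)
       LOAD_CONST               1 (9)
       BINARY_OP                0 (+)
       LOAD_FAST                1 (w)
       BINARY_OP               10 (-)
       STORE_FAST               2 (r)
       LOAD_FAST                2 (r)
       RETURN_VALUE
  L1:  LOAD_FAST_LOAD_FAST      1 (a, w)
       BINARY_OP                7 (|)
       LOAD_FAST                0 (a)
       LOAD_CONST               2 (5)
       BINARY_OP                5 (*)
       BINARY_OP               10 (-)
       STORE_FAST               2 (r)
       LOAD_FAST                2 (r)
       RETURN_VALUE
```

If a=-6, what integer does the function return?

3

LOAD_FAST_LOAD_FAST a,a → push -6,-6. Stack: [-6, -6]
BINARY_OP ^ → -6 ^ -6 = 0. Stack: [0]
STORE_FAST w → w=0. Stack: []
LOAD_FAST_LOAD_FAST w,a → push 0,-6. Stack: [0, -6]
COMPARE_OP bool(!=) → 0 vs -6 = True. Stack: [True]
POP_JUMP_IF_FALSE → pop True; no jump. Stack: []
LOAD_FAST a → push -6. Stack: [-6]
LOAD_CONST → push 9. Stack: [-6, 9]
BINARY_OP + → -6 + 9 = 3. Stack: [3]
LOAD_FAST w → push 0. Stack: [3, 0]
BINARY_OP - → 3 - 0 = 3. Stack: [3]
STORE_FAST r → r=3. Stack: []
LOAD_FAST r → push 3. Stack: [3]
RETURN_VALUE → return 3.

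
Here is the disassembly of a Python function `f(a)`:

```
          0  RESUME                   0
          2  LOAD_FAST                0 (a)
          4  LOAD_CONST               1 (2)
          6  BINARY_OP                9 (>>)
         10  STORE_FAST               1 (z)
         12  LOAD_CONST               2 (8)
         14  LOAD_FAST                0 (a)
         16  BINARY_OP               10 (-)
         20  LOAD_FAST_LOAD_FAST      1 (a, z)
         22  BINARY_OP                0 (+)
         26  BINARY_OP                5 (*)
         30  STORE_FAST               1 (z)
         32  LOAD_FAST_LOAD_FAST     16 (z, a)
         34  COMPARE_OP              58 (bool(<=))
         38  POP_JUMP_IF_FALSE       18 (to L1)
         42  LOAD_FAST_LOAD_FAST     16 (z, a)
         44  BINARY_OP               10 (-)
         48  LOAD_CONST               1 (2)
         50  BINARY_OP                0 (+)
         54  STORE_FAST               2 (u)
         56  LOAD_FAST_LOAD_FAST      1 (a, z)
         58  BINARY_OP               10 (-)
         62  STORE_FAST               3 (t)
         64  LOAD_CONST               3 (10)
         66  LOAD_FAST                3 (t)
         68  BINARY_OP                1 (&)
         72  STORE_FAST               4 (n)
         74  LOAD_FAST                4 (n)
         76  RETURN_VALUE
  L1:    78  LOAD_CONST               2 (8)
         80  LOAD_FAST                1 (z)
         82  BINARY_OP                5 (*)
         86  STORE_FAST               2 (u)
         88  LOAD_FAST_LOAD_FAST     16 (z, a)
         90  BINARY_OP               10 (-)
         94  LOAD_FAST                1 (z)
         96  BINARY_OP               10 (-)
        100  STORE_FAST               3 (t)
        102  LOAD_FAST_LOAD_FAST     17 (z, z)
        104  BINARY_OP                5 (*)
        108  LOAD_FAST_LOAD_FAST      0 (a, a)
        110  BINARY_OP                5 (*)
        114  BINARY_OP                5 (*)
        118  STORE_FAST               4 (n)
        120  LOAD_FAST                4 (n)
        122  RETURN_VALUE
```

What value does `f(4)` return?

LOAD_FAST a → push 4. Stack: [4]
LOAD_CONST → push 2. Stack: [4, 2]
BINARY_OP >> → 4 >> 2 = 1. Stack: [1]
STORE_FAST z → z=1. Stack: []
LOAD_CONST → push 8. Stack: [8]
LOAD_FAST a → push 4. Stack: [8, 4]
BINARY_OP - → 8 - 4 = 4. Stack: [4]
LOAD_FAST_LOAD_FAST a,z → push 4,1. Stack: [4, 4, 1]
BINARY_OP + → 4 + 1 = 5. Stack: [4, 5]
BINARY_OP * → 4 * 5 = 20. Stack: [20]
STORE_FAST z → z=20. Stack: []
LOAD_FAST_LOAD_FAST z,a → push 20,4. Stack: [20, 4]
COMPARE_OP bool(<=) → 20 vs 4 = False. Stack: [False]
POP_JUMP_IF_FALSE → pop False; jump. Stack: []
LOAD_CONST → push 8. Stack: [8]
LOAD_FAST z → push 20. Stack: [8, 20]
BINARY_OP * → 8 * 20 = 160. Stack: [160]
STORE_FAST u → u=160. Stack: []
LOAD_FAST_LOAD_FAST z,a → push 20,4. Stack: [20, 4]
BINARY_OP - → 20 - 4 = 16. Stack: [16]
LOAD_FAST z → push 20. Stack: [16, 20]
BINARY_OP - → 16 - 20 = -4. Stack: [-4]
STORE_FAST t → t=-4. Stack: []
LOAD_FAST_LOAD_FAST z,z → push 20,20. Stack: [20, 20]
BINARY_OP * → 20 * 20 = 400. Stack: [400]
LOAD_FAST_LOAD_FAST a,a → push 4,4. Stack: [400, 4, 4]
BINARY_OP * → 4 * 4 = 16. Stack: [400, 16]
BINARY_OP * → 400 * 16 = 6400. Stack: [6400]
STORE_FAST n → n=6400. Stack: []
LOAD_FAST n → push 6400. Stack: [6400]
RETURN_VALUE → return 6400.

6400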